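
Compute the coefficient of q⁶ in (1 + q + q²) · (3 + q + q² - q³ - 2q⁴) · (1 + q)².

(1 + q + q²) has coefficients 1,1,1 for degrees 0…2.
(3 + q + q² - q³ - 2q⁴) has coefficients 3,1,1,-1,-2,0,0 for degrees 0…6.
Finally multiplying by (1 + q)², the product of all factors after the first has coefficients 3,7,6,2,-3,-5,-2 for degrees 0…6.
[q⁶] = 1·(-2) + 1·(-5) + 1·(-3) = -10.

-10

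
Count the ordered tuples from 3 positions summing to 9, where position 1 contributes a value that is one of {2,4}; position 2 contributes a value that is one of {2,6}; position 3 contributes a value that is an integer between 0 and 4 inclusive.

2

The generating function for the choices is (x² + x⁴)·(x² + x⁶)·(1 + x + x² + x³ + x⁴); the count is [x⁹].
(x² + x⁴) has coefficients 0,0,1,0,1 for degrees 0…4.
(x² + x⁶) has coefficients 0,0,1,0,0,0,1,0,0,0 for degrees 0…9.
Finally multiplying by (1 + x + x² + x³ + x⁴), the product of all factors after the first has coefficients 0,0,1,1,1,1,2,1,1,1 for degrees 0…9.
[x⁹] = 1·1 + 1·1 = 2.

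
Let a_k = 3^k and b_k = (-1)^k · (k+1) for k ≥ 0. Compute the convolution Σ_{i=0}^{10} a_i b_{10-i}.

This is [x^10] in the product of the two ordinary generating functions.
Σ = 1·11 + 3·(-10) + 9·9 + 27·(-8) + 81·7 + 243·(-6) + 729·5 + 2187·(-4) + 6561·3 + 19683·(-2) + 59049·1 = 33218.

33218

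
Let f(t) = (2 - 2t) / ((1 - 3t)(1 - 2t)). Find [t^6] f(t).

Partial fractions give a closed form: a_n = (4)·3^n + (-2)·2^n.
At n = 6: a_6 = 2788.

2788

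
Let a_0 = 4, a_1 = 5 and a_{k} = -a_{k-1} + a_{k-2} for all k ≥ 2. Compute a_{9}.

The ordinary generating function has denominator 1 + q - q^2.
Iterating the recurrence: a_0,…,a_{9} = 4, 5, -1, 6, -7, 13, -20, 33, -53, 86.

86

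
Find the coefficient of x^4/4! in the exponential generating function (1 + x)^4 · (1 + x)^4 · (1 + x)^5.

17160

The EGF product rule gives c_4 = Σ_{k_1+k_2+k_3=4} C(4; k_1,k_2,k_3) · ∏ g_i(k_i), where (1+x)^4 gives the falling factorial (4)_k; (1+x)^4 gives the falling factorial (4)_k; (1+x)^5 gives the falling factorial (5)_k.
g_1(k) for k = 0…4: 1, 4, 12, 24, 24.
g_2(k) for k = 0…4: 1, 4, 12, 24, 24.
g_3(k) for k = 0…4: 1, 5, 20, 60, 120.
First combine the last two factors: h(k) = Σ_j C(k,j)·g_2(j)·g_3(k−j) for k = 0…4: 1, 9, 72, 504, 3024.
c_4 = Σ_k C(4,k)·g_1(k)·h(4−k) = 1·1·3024 + 4·4·504 + 6·12·72 + 4·24·9 + 1·24·1 = 3024 + 8064 + 5184 + 864 + 24 = 17160.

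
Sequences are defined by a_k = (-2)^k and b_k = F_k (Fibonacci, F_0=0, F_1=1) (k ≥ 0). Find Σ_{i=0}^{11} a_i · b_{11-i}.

The convolution is the x^11 coefficient of A(x)B(x).
Σ = 1·89 − 2·55 + 4·34 − 8·21 + 16·13 − 32·8 + 64·5 − 128·3 + 256·2 − 512·1 + 1024·1 − 2048·0 = 859.

859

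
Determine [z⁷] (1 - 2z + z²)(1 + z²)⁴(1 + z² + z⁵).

(1 - 2z + z²) has coefficients 1,-2,1 for degrees 0…2.
(1 + z²)⁴ has coefficients 1,0,4,0,6,0,4,0 for degrees 0…7.
Finally multiplying by (1 + z² + z⁵), the product of all factors after the first has coefficients 1,0,5,0,10,1,10,4 for degrees 0…7.
[z⁷] = 1·4 − 2·10 + 1·1 = -15.

-15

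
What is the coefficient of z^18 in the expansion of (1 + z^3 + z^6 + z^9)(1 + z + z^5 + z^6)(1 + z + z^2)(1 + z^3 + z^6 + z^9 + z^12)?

13

(1 + z^3 + z^6 + z^9) has coefficients 1,0,0,1,0,0,1,0,0,1 for degrees 0…9.
(1 + z + z^5 + z^6) has coefficients 1,1,0,0,0,1,1,0,0,0,0,0,0,0,0,0,0,0,0 for degrees 0…18.
Multiplying by (1 + z + z^2) gives running coefficients 1,2,2,1,0,1,2,2,1,0,0,0,0,0,0,0,0,0,0 for degrees 0…18.
Finally multiplying by (1 + z^3 + z^6 + z^9 + z^12), the product of all factors after the first has coefficients 1,2,2,2,2,3,4,4,4,4,4,4,4,4,4,3,2,2,2 for degrees 0…18.
[z^18] = 1·2 + 1·3 + 1·4 + 1·4 = 13.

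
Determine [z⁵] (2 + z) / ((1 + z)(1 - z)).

1

The denominator gives the recurrence a_n = a_(n−2) for n ≥ 2; the numerator fixes a_0 = 2, a_1 = 1.
Iterating: 2, 1, 2, 1, 2, 1, so a_5 = 1.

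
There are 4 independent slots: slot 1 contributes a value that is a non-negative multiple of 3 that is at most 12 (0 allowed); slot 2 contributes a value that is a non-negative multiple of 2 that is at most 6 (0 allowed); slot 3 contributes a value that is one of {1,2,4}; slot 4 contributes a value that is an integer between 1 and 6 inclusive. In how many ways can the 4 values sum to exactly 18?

The generating function for the choices is (1 + z³ + z⁶ + z⁹ + z¹²)·(1 + z² + z⁴ + z⁶)·(z + z² + z⁴)·(z + z² + z³ + z⁴ + z⁵ + z⁶); the count is [z¹⁸].
(1 + z³ + z⁶ + z⁹ + z¹²) has coefficients 1,0,0,1,0,0,1,0,0,1,0,0,1 for degrees 0…12.
(1 + z² + z⁴ + z⁶) has coefficients 1,0,1,0,1,0,1,0,0,0,0,0,0,0,0,0,0,0,0 for degrees 0…18.
Multiplying by (z + z² + z⁴) gives running coefficients 0,1,1,1,2,1,2,1,2,0,1,0,0,0,0,0,0,0,0 for degrees 0…18.
Finally multiplying by (z + z² + z³ + z⁴ + z⁵ + z⁶), the product of all factors after the first has coefficients 0,0,1,2,3,5,6,8,8,9,8,7,6,4,3,1,1,0,0 for degrees 0…18.
[z¹⁸] = 1·0 + 1·1 + 1·6 + 1·9 + 1·6 = 22.

22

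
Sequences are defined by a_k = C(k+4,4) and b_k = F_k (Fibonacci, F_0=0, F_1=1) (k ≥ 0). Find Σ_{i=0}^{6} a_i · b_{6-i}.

Write out a_i and b_{6-i} for i = 0,…,6 and sum the products.
Σ = 1·8 + 5·5 + 15·3 + 35·2 + 70·1 + 126·1 + 210·0 = 344.

344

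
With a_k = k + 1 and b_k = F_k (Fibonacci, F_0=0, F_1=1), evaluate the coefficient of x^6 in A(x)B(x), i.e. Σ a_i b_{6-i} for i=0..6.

Write out a_i and b_{6-i} for i = 0,…,6 and sum the products.
Σ = 1·8 + 2·5 + 3·3 + 4·2 + 5·1 + 6·1 + 7·0 = 46.

46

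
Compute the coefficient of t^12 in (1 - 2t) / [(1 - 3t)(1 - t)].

265721

Partial fractions give a closed form: a_n = (1/2)·3^n + (1/2)·1^n.
At n = 12: a_12 = 265721.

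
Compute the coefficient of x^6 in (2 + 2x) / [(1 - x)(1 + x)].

The denominator gives the recurrence a_n = a_(n−2) for n ≥ 2; the numerator fixes a_0 = 2, a_1 = 2.
Iterating: 2, 2, 2, 2, 2, 2, 2, so a_6 = 2.

2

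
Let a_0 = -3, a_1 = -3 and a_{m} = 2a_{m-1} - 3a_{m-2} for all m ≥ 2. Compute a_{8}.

The ordinary generating function has denominator 1 - 2z + 3z^2.
Iterating the recurrence: a_0,…,a_{8} = -3, -3, 3, 15, 21, -3, -69, -129, -51.

-51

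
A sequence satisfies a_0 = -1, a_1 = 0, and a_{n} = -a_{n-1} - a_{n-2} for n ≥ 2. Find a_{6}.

The ordinary generating function has denominator 1 + x + x^2.
Iterating the recurrence: a_0,…,a_{6} = -1, 0, 1, -1, 0, 1, -1.

-1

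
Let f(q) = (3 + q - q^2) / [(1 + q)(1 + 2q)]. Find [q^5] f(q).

-143

The denominator gives the recurrence a_n = −3a_(n−1) − 2a_(n−2) for n ≥ 3; the numerator fixes a_0 = 3, a_1 = -8, a_2 = 17.
Iterating: 3, -8, 17, -35, 71, -143, so a_5 = -143.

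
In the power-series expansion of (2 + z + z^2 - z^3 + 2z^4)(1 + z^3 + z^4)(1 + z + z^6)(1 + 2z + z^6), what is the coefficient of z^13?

3

(2 + z + z^2 - z^3 + 2z^4) has coefficients 2,1,1,-1,2 for degrees 0…4.
(1 + z^3 + z^4) has coefficients 1,0,0,1,1,0,0,0,0,0,0,0,0,0 for degrees 0…13.
Multiplying by (1 + z + z^6) gives running coefficients 1,1,0,1,2,1,1,0,0,1,1,0,0,0 for degrees 0…13.
Finally multiplying by (1 + 2z + z^6), the product of all factors after the first has coefficients 1,3,2,1,4,5,4,3,0,2,5,3,1,0 for degrees 0…13.
[z^13] = 2·0 + 1·1 + 1·3 − 1·5 + 2·2 = 3.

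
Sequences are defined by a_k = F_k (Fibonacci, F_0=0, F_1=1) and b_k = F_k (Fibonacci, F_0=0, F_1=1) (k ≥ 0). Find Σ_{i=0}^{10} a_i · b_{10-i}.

Write out a_i and b_{10-i} for i = 0,…,10 and sum the products.
Σ = 0·55 + 1·34 + 1·21 + 2·13 + 3·8 + 5·5 + 8·3 + 13·2 + 21·1 + 34·1 + 55·0 = 235.

235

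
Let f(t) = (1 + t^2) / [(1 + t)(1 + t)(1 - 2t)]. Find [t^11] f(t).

1130

The denominator gives the recurrence a_n = 3a_(n−2) + 2a_(n−3) for n ≥ 3; the numerator fixes a_0 = 1, a_1 = 0, a_2 = 4.
Iterating: 1, 0, 4, 2, 12, 14, 40, 66, 148, 278, 576, 1130, so a_11 = 1130.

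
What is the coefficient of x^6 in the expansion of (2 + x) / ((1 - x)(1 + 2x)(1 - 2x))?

Partial fractions give a closed form: a_n = (-1)·1^n + (1/2)·(-2)^n + (5/2)·2^n.
At n = 6: a_6 = 191.

191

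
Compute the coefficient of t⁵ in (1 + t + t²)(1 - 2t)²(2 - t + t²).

-4

(1 + t + t²) has coefficients 1,1,1 for degrees 0…2.
(1 - 2t)² has coefficients 1,-4,4,0,0,0 for degrees 0…5.
Finally multiplying by (2 - t + t²), the product of all factors after the first has coefficients 2,-9,13,-8,4,0 for degrees 0…5.
[t⁵] = 1·0 + 1·4 + 1·(-8) = -4.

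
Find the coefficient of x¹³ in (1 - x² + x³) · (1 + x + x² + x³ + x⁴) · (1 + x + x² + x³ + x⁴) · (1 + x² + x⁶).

4

(1 - x² + x³) has coefficients 1,0,-1,1 for degrees 0…3.
(1 + x + x² + x³ + x⁴) has coefficients 1,1,1,1,1,0,0,0,0,0,0,0,0,0 for degrees 0…13.
Multiplying by (1 + x + x² + x³ + x⁴) gives running coefficients 1,2,3,4,5,4,3,2,1,0,0,0,0,0 for degrees 0…13.
Finally multiplying by (1 + x² + x⁶), the product of all factors after the first has coefficients 1,2,4,6,8,8,9,8,7,6,6,4,3,2 for degrees 0…13.
[x¹³] = 1·2 − 1·4 + 1·6 = 4.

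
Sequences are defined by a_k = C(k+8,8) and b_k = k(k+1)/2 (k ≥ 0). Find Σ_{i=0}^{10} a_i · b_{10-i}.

The convolution is the t^10 coefficient of A(t)B(t).
Σ = 1·55 + 9·45 + 45·36 + 165·28 + 495·21 + 1287·15 + 3003·10 + 6435·6 + 12870·3 + 24310·1 + 43758·0 = 167960.

167960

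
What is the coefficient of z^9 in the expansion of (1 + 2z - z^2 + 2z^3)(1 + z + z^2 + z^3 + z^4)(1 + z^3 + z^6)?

(1 + 2z - z^2 + 2z^3) has coefficients 1,2,-1,2 for degrees 0…3.
(1 + z + z^2 + z^3 + z^4) has coefficients 1,1,1,1,1,0,0,0,0,0 for degrees 0…9.
Finally multiplying by (1 + z^3 + z^6), the product of all factors after the first has coefficients 1,1,1,2,2,1,2,2,1,1 for degrees 0…9.
[z^9] = 1·1 + 2·1 − 1·2 + 2·2 = 5.

5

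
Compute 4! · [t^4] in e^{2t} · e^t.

81

The EGF product rule gives c_4 = Σ_{k_1+k_2=4} C(4; k_1,k_2) · ∏ g_i(k_i), where e^{2t} gives (2)^k; e^t gives (1)^k.
g_1(k) for k = 0…4: 1, 2, 4, 8, 16.
g_2(k) for k = 0…4: 1, 1, 1, 1, 1.
c_4 = Σ_k C(4,k)·g_1(k)·g_2(4−k) = 1·1·1 + 4·2·1 + 6·4·1 + 4·8·1 + 1·16·1 = 1 + 8 + 24 + 32 + 16 = 81.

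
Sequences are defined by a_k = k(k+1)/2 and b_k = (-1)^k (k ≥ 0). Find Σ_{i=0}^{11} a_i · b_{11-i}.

This is [x^11] in the product of the two ordinary generating functions.
Σ = 0·(-1) + 1·1 + 3·(-1) + 6·1 + 10·(-1) + 15·1 + 21·(-1) + 28·1 + 36·(-1) + 45·1 + 55·(-1) + 66·1 = 36.

36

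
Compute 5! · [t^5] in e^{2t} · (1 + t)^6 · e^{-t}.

4051

The EGF product rule gives c_5 = Σ_{k_1+k_2+k_3=5} C(5; k_1,k_2,k_3) · ∏ g_i(k_i), where e^{2t} gives (2)^k; (1+t)^6 gives the falling factorial (6)_k; e^{-t} gives (-1)^k.
g_1(k) for k = 0…5: 1, 2, 4, 8, 16, 32.
g_2(k) for k = 0…5: 1, 6, 30, 120, 360, 720.
g_3(k) for k = 0…5: 1, -1, 1, -1, 1, -1.
First combine the last two factors: h(k) = Σ_j C(k,j)·g_2(j)·g_3(k−j) for k = 0…5: 1, 5, 19, 47, 37, -151.
c_5 = Σ_k C(5,k)·g_1(k)·h(5−k) = 1·1·(-151) + 5·2·37 + 10·4·47 + 10·8·19 + 5·16·5 + 1·32·1 = −151 + 370 + 1880 + 1520 + 400 + 32 = 4051.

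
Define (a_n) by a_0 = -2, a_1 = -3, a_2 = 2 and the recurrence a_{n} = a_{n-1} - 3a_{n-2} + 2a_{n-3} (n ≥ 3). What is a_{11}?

The ordinary generating function has denominator 1 - q + 3q^2 - 2q^3.
Iterating the recurrence: a_0,…,a_{11} = -2, -3, 2, 7, -5, -22, 7, 63, -2, -177, -45, 482.

482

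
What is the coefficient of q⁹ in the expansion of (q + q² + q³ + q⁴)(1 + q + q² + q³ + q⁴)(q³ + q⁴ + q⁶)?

(q + q² + q³ + q⁴) has coefficients 0,1,1,1,1 for degrees 0…4.
(1 + q + q² + q³ + q⁴) has coefficients 1,1,1,1,1,0,0,0,0,0 for degrees 0…9.
Finally multiplying by (q³ + q⁴ + q⁶), the product of all factors after the first has coefficients 0,0,0,1,2,2,3,3,2,1 for degrees 0…9.
[q⁹] = 1·2 + 1·3 + 1·3 + 1·2 = 10.

10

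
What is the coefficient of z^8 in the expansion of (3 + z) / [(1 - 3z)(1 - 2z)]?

63818

The denominator gives the recurrence a_n = 5a_(n−1) − 6a_(n−2) for n ≥ 2; the numerator fixes a_0 = 3, a_1 = 16.
Iterating: 3, 16, 62, 214, 698, 2206, 6842, 20974, 63818, so a_8 = 63818.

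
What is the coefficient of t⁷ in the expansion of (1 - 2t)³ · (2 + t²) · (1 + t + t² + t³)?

(1 - 2t)³ has coefficients 1,-6,12,-8 for degrees 0…3.
(2 + t²) has coefficients 2,0,1,0,0,0,0,0 for degrees 0…7.
Finally multiplying by (1 + t + t² + t³), the product of all factors after the first has coefficients 2,2,3,3,1,1,0,0 for degrees 0…7.
[t⁷] = 1·0 − 6·0 + 12·1 − 8·1 = 4.

4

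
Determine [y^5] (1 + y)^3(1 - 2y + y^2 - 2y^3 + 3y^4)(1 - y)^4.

-3

(1 + y)^3 has coefficients 1,3,3,1 for degrees 0…3.
(1 - 2y + y^2 - 2y^3 + 3y^4) has coefficients 1,-2,1,-2,3,0 for degrees 0…5.
Finally multiplying by (1 - y)^4, the product of all factors after the first has coefficients 1,-6,15,-22,26,-30 for degrees 0…5.
[y^5] = 1·(-30) + 3·26 + 3·(-22) + 1·15 = -3.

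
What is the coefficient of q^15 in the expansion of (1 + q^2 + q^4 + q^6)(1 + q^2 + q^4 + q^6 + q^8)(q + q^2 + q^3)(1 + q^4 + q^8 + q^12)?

20

(1 + q^2 + q^4 + q^6) has coefficients 1,0,1,0,1,0,1 for degrees 0…6.
(1 + q^2 + q^4 + q^6 + q^8) has coefficients 1,0,1,0,1,0,1,0,1,0,0,0,0,0,0,0 for degrees 0…15.
Multiplying by (q + q^2 + q^3) gives running coefficients 0,1,1,2,1,2,1,2,1,2,1,1,0,0,0,0 for degrees 0…15.
Finally multiplying by (1 + q^4 + q^8 + q^12), the product of all factors after the first has coefficients 0,1,1,2,1,3,2,4,2,5,3,5,2,5,3,5 for degrees 0…15.
[q^15] = 1·5 + 1·5 + 1·5 + 1·5 = 20.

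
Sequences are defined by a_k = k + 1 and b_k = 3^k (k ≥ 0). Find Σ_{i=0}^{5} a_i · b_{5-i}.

543

This is [x^5] in the product of the two ordinary generating functions.
Σ = 1·243 + 2·81 + 3·27 + 4·9 + 5·3 + 6·1 = 543.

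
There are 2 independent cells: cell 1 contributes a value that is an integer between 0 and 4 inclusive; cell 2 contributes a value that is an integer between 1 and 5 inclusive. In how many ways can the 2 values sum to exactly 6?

The generating function for the choices is (1 + y + y^2 + y^3 + y^4)·(y + y^2 + y^3 + y^4 + y^5); the count is [y^6].
(1 + y + y^2 + y^3 + y^4) has coefficients 1,1,1,1,1 for degrees 0…4.
(y + y^2 + y^3 + y^4 + y^5) has coefficients 0,1,1,1,1,1,0 for degrees 0…6.
[y^6] = 1·0 + 1·1 + 1·1 + 1·1 + 1·1 = 4.

4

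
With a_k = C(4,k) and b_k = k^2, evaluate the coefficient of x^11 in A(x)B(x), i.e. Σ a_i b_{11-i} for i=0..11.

1312

The convolution is the t^11 coefficient of A(t)B(t).
Σ = 1·121 + 4·100 + 6·81 + 4·64 + 1·49 + 0·36 + 0·25 + 0·16 + 0·9 + 0·4 + 0·1 + 0·0 = 1312.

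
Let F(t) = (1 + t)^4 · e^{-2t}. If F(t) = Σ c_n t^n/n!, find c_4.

8

The EGF product rule gives c_4 = Σ_{k_1+k_2=4} C(4; k_1,k_2) · ∏ g_i(k_i), where (1+t)^4 gives the falling factorial (4)_k; e^{-2t} gives (-2)^k.
g_1(k) for k = 0…4: 1, 4, 12, 24, 24.
g_2(k) for k = 0…4: 1, -2, 4, -8, 16.
c_4 = Σ_k C(4,k)·g_1(k)·g_2(4−k) = 1·1·16 + 4·4·(-8) + 6·12·4 + 4·24·(-2) + 1·24·1 = 16 − 128 + 288 − 192 + 24 = 8.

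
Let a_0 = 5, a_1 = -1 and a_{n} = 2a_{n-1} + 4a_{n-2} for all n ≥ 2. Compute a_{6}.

1344

The ordinary generating function has denominator 1 - 2t - 4t^2.
Iterating the recurrence: a_0,…,a_{6} = 5, -1, 18, 32, 136, 400, 1344.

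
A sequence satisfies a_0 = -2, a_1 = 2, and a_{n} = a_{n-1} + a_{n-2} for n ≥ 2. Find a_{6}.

6

The ordinary generating function has denominator 1 - x - x^2.
Iterating the recurrence: a_0,…,a_{6} = -2, 2, 0, 2, 2, 4, 6.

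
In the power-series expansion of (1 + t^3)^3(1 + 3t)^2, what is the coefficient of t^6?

(1 + t^3)^3 has coefficients 1,0,0,3,0,0,3 for degrees 0…6.
(1 + 3t)^2 has coefficients 1,6,9,0,0,0,0 for degrees 0…6.
[t^6] = 1·0 + 3·0 + 3·1 = 3.

3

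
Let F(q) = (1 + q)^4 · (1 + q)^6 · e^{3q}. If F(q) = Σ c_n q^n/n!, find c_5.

199233

The EGF product rule gives c_5 = Σ_{k_1+k_2+k_3=5} C(5; k_1,k_2,k_3) · ∏ g_i(k_i), where (1+q)^4 gives the falling factorial (4)_k; (1+q)^6 gives the falling factorial (6)_k; e^{3q} gives (3)^k.
g_1(k) for k = 0…5: 1, 4, 12, 24, 24, 0.
g_2(k) for k = 0…5: 1, 6, 30, 120, 360, 720.
g_3(k) for k = 0…5: 1, 3, 9, 27, 81, 243.
First combine the last two factors: h(k) = Σ_j C(k,j)·g_2(j)·g_3(k−j) for k = 0…5: 1, 9, 75, 579, 4149, 27693.
c_5 = Σ_k C(5,k)·g_1(k)·h(5−k) = 1·1·27693 + 5·4·4149 + 10·12·579 + 10·24·75 + 5·24·9 = 27693 + 82980 + 69480 + 18000 + 1080 = 199233.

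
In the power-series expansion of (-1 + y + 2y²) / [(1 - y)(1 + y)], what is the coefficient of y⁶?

The denominator gives the recurrence a_n = a_(n−2) for n ≥ 3; the numerator fixes a_0 = -1, a_1 = 1, a_2 = 1.
Iterating: -1, 1, 1, 1, 1, 1, 1, so a_6 = 1.

1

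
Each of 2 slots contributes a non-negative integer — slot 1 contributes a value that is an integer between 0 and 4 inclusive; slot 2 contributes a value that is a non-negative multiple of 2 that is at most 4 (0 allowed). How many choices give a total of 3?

The generating function for the choices is (1 + y + y^2 + y^3 + y^4)·(1 + y^2 + y^4); the count is [y^3].
(1 + y + y^2 + y^3 + y^4) has coefficients 1,1,1,1 for degrees 0…3.
(1 + y^2 + y^4) has coefficients 1,0,1,0 for degrees 0…3.
[y^3] = 1·0 + 1·1 + 1·0 + 1·1 = 2.

2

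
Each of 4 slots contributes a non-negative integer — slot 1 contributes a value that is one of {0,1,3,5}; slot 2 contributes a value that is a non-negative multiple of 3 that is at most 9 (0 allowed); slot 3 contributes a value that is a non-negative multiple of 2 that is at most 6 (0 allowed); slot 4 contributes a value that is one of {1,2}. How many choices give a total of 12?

10

The generating function for the choices is (1 + y + y³ + y⁵)·(1 + y³ + y⁶ + y⁹)·(1 + y² + y⁴ + y⁶)·(y + y²); the count is [y¹²].
(1 + y + y³ + y⁵) has coefficients 1,1,0,1,0,1 for degrees 0…5.
(1 + y³ + y⁶ + y⁹) has coefficients 1,0,0,1,0,0,1,0,0,1,0,0,0 for degrees 0…12.
Multiplying by (1 + y² + y⁴ + y⁶) gives running coefficients 1,0,1,1,1,1,2,1,1,2,1,1,1 for degrees 0…12.
Finally multiplying by (y + y²), the product of all factors after the first has coefficients 0,1,1,1,2,2,2,3,3,2,3,3,2 for degrees 0…12.
[y¹²] = 1·2 + 1·3 + 1·2 + 1·3 = 10.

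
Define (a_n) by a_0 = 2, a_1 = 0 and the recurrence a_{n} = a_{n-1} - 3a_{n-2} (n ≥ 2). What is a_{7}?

-96

The ordinary generating function has denominator 1 - q + 3q^2.
Iterating the recurrence: a_0,…,a_{7} = 2, 0, -6, -6, 12, 30, -6, -96.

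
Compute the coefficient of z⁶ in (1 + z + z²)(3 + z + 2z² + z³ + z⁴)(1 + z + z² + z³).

11

(1 + z + z²) has coefficients 1,1,1 for degrees 0…2.
(3 + z + 2z² + z³ + z⁴) has coefficients 3,1,2,1,1,0,0 for degrees 0…6.
Finally multiplying by (1 + z + z² + z³), the product of all factors after the first has coefficients 3,4,6,7,5,4,2 for degrees 0…6.
[z⁶] = 1·2 + 1·4 + 1·5 = 11.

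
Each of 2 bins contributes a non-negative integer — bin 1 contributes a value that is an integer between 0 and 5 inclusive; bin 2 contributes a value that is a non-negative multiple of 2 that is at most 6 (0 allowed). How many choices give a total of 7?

3

The generating function for the choices is (1 + x + x^2 + x^3 + x^4 + x^5)·(1 + x^2 + x^4 + x^6); the count is [x^7].
(1 + x + x^2 + x^3 + x^4 + x^5) has coefficients 1,1,1,1,1,1 for degrees 0…5.
(1 + x^2 + x^4 + x^6) has coefficients 1,0,1,0,1,0,1,0 for degrees 0…7.
[x^7] = 1·0 + 1·1 + 1·0 + 1·1 + 1·0 + 1·1 = 3.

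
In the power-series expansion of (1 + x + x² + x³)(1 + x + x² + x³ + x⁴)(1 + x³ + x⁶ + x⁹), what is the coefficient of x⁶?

7

(1 + x + x² + x³) has coefficients 1,1,1,1 for degrees 0…3.
(1 + x + x² + x³ + x⁴) has coefficients 1,1,1,1,1,0,0 for degrees 0…6.
Finally multiplying by (1 + x³ + x⁶ + x⁹), the product of all factors after the first has coefficients 1,1,1,2,2,1,2 for degrees 0…6.
[x⁶] = 1·2 + 1·1 + 1·2 + 1·2 = 7.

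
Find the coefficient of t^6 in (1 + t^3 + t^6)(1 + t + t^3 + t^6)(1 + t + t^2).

(1 + t^3 + t^6) has coefficients 1,0,0,1,0,0,1 for degrees 0…6.
(1 + t + t^3 + t^6) has coefficients 1,1,0,1,0,0,1 for degrees 0…6.
Finally multiplying by (1 + t + t^2), the product of all factors after the first has coefficients 1,2,2,2,1,1,1 for degrees 0…6.
[t^6] = 1·1 + 1·2 + 1·1 = 4.

4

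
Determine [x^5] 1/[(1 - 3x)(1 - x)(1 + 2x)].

Partial fractions give a closed form: a_n = (9/10)·3^n + (-1/6)·1^n + (4/15)·(-2)^n.
At n = 5: a_5 = 210.

210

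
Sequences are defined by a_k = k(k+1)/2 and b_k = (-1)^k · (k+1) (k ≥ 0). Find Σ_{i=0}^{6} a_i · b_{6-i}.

6

The convolution is the t^6 coefficient of A(t)B(t).
Σ = 0·7 + 1·(-6) + 3·5 + 6·(-4) + 10·3 + 15·(-2) + 21·1 = 6.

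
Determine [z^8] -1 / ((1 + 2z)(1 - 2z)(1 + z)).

-341

The denominator gives the recurrence a_n = −a_(n−1) + 4a_(n−2) + 4a_(n−3) for n ≥ 3; the numerator fixes a_0 = -1, a_1 = 1, a_2 = -5.
Iterating: -1, 1, -5, 5, -21, 21, -85, 85, -341, so a_8 = -341.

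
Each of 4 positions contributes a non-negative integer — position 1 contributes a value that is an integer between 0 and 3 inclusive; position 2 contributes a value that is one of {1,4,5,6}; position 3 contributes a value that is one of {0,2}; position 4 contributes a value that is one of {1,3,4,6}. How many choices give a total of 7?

The generating function for the choices is (1 + y + y^2 + y^3)·(y + y^4 + y^5 + y^6)·(1 + y^2)·(y + y^3 + y^4 + y^6); the count is [y^7].
(1 + y + y^2 + y^3) has coefficients 1,1,1,1 for degrees 0…3.
(y + y^4 + y^5 + y^6) has coefficients 0,1,0,0,1,1,1,0 for degrees 0…7.
Multiplying by (1 + y^2) gives running coefficients 0,1,0,1,1,1,2,1 for degrees 0…7.
Finally multiplying by (y + y^3 + y^4 + y^6), the product of all factors after the first has coefficients 0,0,1,0,2,2,2,5 for degrees 0…7.
[y^7] = 1·5 + 1·2 + 1·2 + 1·2 = 11.

11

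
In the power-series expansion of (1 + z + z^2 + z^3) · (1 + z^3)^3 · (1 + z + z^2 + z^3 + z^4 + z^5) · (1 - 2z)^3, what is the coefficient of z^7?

(1 + z + z^2 + z^3) has coefficients 1,1,1,1 for degrees 0…3.
(1 + z^3)^3 has coefficients 1,0,0,3,0,0,3,0 for degrees 0…7.
Multiplying by (1 + z + z^2 + z^3 + z^4 + z^5) gives running coefficients 1,1,1,4,4,4,6,6 for degrees 0…7.
Finally multiplying by (1 - 2z)^3, the product of all factors after the first has coefficients 1,-5,7,2,-16,20,-2,-14 for degrees 0…7.
[z^7] = 1·(-14) + 1·(-2) + 1·20 + 1·(-16) = -12.

-12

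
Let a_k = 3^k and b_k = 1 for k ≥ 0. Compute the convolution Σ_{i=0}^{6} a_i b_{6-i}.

The convolution is the x^6 coefficient of A(x)B(x).
Σ = 1·1 + 3·1 + 9·1 + 27·1 + 81·1 + 243·1 + 729·1 = 1093.

1093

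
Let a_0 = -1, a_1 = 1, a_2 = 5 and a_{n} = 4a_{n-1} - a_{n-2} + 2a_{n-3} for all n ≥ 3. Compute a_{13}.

The ordinary generating function has denominator 1 - 4x + x^2 - 2x^3.
Iterating the recurrence: a_0,…,a_{13} = -1, 1, 5, 17, 65, 253, 981, 3801, 14729, 57077, 221181, 857105, 3321393, 12870829.

12870829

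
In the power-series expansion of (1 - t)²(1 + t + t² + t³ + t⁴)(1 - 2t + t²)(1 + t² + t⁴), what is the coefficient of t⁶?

(1 - t)² has coefficients 1,-2,1 for degrees 0…2.
(1 + t + t² + t³ + t⁴) has coefficients 1,1,1,1,1,0,0 for degrees 0…6.
Multiplying by (1 - 2t + t²) gives running coefficients 1,-1,0,0,0,-1,1 for degrees 0…6.
Finally multiplying by (1 + t² + t⁴), the product of all factors after the first has coefficients 1,-1,1,-1,1,-2,1 for degrees 0…6.
[t⁶] = 1·1 − 2·(-2) + 1·1 = 6.

6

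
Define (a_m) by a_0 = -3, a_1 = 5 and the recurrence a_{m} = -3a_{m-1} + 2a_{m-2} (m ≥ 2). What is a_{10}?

The ordinary generating function has denominator 1 + 3y - 2y^2.
Iterating the recurrence: a_0,…,a_{10} = -3, 5, -21, 73, -261, 929, -3309, 11785, -41973, 149489, -532413.

-532413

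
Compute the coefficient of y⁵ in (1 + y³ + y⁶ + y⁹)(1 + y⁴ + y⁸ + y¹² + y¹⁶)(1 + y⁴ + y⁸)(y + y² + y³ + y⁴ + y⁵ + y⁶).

(1 + y³ + y⁶ + y⁹) has coefficients 1,0,0,1,0,0 for degrees 0…5.
(1 + y⁴ + y⁸ + y¹² + y¹⁶) has coefficients 1,0,0,0,1,0 for degrees 0…5.
Multiplying by (1 + y⁴ + y⁸) gives running coefficients 1,0,0,0,2,0 for degrees 0…5.
Finally multiplying by (y + y² + y³ + y⁴ + y⁵ + y⁶), the product of all factors after the first has coefficients 0,1,1,1,1,3 for degrees 0…5.
[y⁵] = 1·3 + 1·1 = 4.

4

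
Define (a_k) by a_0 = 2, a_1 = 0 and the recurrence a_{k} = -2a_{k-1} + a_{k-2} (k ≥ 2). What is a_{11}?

The ordinary generating function has denominator 1 + 2t - t^2.
Iterating the recurrence: a_0,…,a_{11} = 2, 0, 2, -4, 10, -24, 58, -140, 338, -816, 1970, -4756.

-4756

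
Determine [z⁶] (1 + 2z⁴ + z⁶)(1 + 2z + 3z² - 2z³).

7

(1 + 2z⁴ + z⁶) has coefficients 1,0,0,0,2,0,1 for degrees 0…6.
(1 + 2z + 3z² - 2z³) has coefficients 1,2,3,-2,0,0,0 for degrees 0…6.
[z⁶] = 1·0 + 2·3 + 1·1 = 7.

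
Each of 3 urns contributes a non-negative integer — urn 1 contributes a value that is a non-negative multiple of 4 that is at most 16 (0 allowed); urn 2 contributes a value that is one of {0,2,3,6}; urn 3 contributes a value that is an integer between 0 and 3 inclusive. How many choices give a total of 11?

The generating function for the choices is (1 + t⁴ + t⁸ + t¹² + t¹⁶)·(1 + t² + t³ + t⁶)·(1 + t + t² + t³); the count is [t¹¹].
(1 + t⁴ + t⁸ + t¹² + t¹⁶) has coefficients 1,0,0,0,1,0,0,0,1,0,0,0 for degrees 0…11.
(1 + t² + t³ + t⁶) has coefficients 1,0,1,1,0,0,1,0,0,0,0,0 for degrees 0…11.
Finally multiplying by (1 + t + t² + t³), the product of all factors after the first has coefficients 1,1,2,3,2,2,2,1,1,1,0,0 for degrees 0…11.
[t¹¹] = 1·0 + 1·1 + 1·3 = 4.

4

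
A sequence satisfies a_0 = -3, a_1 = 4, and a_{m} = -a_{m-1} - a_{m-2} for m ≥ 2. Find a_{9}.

The ordinary generating function has denominator 1 + q + q^2.
Iterating the recurrence: a_0,…,a_{9} = -3, 4, -1, -3, 4, -1, -3, 4, -1, -3.

-3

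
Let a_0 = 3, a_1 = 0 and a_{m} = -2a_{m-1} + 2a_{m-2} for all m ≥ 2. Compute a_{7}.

-720

The ordinary generating function has denominator 1 + 2t - 2t^2.
Iterating the recurrence: a_0,…,a_{7} = 3, 0, 6, -12, 36, -96, 264, -720.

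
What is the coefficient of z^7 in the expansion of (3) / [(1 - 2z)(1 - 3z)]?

The denominator gives the recurrence a_n = 5a_(n−1) − 6a_(n−2) for n ≥ 3; the numerator fixes a_0 = 3, a_1 = 15, a_2 = 57.
Iterating: 3, 15, 57, 195, 633, 1995, 6177, 18915, so a_7 = 18915.

18915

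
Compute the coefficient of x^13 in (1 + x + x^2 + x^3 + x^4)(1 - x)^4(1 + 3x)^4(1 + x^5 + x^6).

-83

(1 + x + x^2 + x^3 + x^4) has coefficients 1,1,1,1,1 for degrees 0…4.
(1 - x)^4 has coefficients 1,-4,6,-4,1,0,0,0,0,0,0,0,0,0 for degrees 0…13.
Multiplying by (1 + 3x)^4 gives running coefficients 1,8,12,-40,-74,120,108,-216,81,0,0,0,0,0 for degrees 0…13.
Finally multiplying by (1 + x^5 + x^6), the product of all factors after the first has coefficients 1,8,12,-40,-74,121,117,-196,53,-114,46,228,-108,-135 for degrees 0…13.
[x^13] = 1·(-135) + 1·(-108) + 1·228 + 1·46 + 1·(-114) = -83.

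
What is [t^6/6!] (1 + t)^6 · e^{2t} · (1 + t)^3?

523072

The EGF product rule gives c_6 = Σ_{k_1+k_2+k_3=6} C(6; k_1,k_2,k_3) · ∏ g_i(k_i), where (1+t)^6 gives the falling factorial (6)_k; e^{2t} gives (2)^k; (1+t)^3 gives the falling factorial (3)_k.
g_1(k) for k = 0…6: 1, 6, 30, 120, 360, 720, 720.
g_2(k) for k = 0…6: 1, 2, 4, 8, 16, 32, 64.
g_3(k) for k = 0…6: 1, 3, 6, 6, 0, 0, 0.
First combine the last two factors: h(k) = Σ_j C(k,j)·g_2(j)·g_3(k−j) for k = 0…6: 1, 5, 22, 86, 304, 992, 3040.
c_6 = Σ_k C(6,k)·g_1(k)·h(6−k) = 1·1·3040 + 6·6·992 + 15·30·304 + 20·120·86 + 15·360·22 + 6·720·5 + 1·720·1 = 3040 + 35712 + 136800 + 206400 + 118800 + 21600 + 720 = 523072.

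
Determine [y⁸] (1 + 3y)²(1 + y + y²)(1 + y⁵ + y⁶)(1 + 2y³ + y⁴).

(1 + 3y)² has coefficients 1,6,9 for degrees 0…2.
(1 + y + y²) has coefficients 1,1,1,0,0,0,0,0,0 for degrees 0…8.
Multiplying by (1 + y⁵ + y⁶) gives running coefficients 1,1,1,0,0,1,2,2,1 for degrees 0…8.
Finally multiplying by (1 + 2y³ + y⁴), the product of all factors after the first has coefficients 1,1,1,2,3,4,3,2,3 for degrees 0…8.
[y⁸] = 1·3 + 6·2 + 9·3 = 42.

42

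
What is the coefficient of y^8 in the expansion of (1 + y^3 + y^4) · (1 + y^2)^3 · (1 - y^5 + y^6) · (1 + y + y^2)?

(1 + y^3 + y^4) has coefficients 1,0,0,1,1 for degrees 0…4.
(1 + y^2)^3 has coefficients 1,0,3,0,3,0,1,0,0 for degrees 0…8.
Multiplying by (1 - y^5 + y^6) gives running coefficients 1,0,3,0,3,-1,2,-3,3 for degrees 0…8.
Finally multiplying by (1 + y + y^2), the product of all factors after the first has coefficients 1,1,4,3,6,2,4,-2,2 for degrees 0…8.
[y^8] = 1·2 + 1·2 + 1·6 = 10.

10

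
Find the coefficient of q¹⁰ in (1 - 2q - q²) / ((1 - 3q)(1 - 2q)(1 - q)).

60072

Partial fractions give a closed form: a_n = (1)·3^n + (1)·2^n + (-1)·1^n.
At n = 10: a_10 = 60072.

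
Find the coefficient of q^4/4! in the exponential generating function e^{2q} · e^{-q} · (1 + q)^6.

1045

The EGF product rule gives c_4 = Σ_{k_1+k_2+k_3=4} C(4; k_1,k_2,k_3) · ∏ g_i(k_i), where e^{2q} gives (2)^k; e^{-q} gives (-1)^k; (1+q)^6 gives the falling factorial (6)_k.
g_1(k) for k = 0…4: 1, 2, 4, 8, 16.
g_2(k) for k = 0…4: 1, -1, 1, -1, 1.
g_3(k) for k = 0…4: 1, 6, 30, 120, 360.
First combine the last two factors: h(k) = Σ_j C(k,j)·g_2(j)·g_3(k−j) for k = 0…4: 1, 5, 19, 47, 37.
c_4 = Σ_k C(4,k)·g_1(k)·h(4−k) = 1·1·37 + 4·2·47 + 6·4·19 + 4·8·5 + 1·16·1 = 37 + 376 + 456 + 160 + 16 = 1045.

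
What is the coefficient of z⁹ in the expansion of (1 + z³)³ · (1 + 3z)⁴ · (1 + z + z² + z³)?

1093

(1 + z³)³ has coefficients 1,0,0,3,0,0,3,0,0,1 for degrees 0…9.
(1 + 3z)⁴ has coefficients 1,12,54,108,81,0,0,0,0,0 for degrees 0…9.
Finally multiplying by (1 + z + z² + z³), the product of all factors after the first has coefficients 1,13,67,175,255,243,189,81,0,0 for degrees 0…9.
[z⁹] = 1·0 + 3·189 + 3·175 + 1·1 = 1093.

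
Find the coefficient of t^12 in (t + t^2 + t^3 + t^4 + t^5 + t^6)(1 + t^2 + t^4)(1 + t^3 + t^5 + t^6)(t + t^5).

14

(t + t^2 + t^3 + t^4 + t^5 + t^6) has coefficients 0,1,1,1,1,1,1 for degrees 0…6.
(1 + t^2 + t^4) has coefficients 1,0,1,0,1,0,0,0,0,0,0,0,0 for degrees 0…12.
Multiplying by (1 + t^3 + t^5 + t^6) gives running coefficients 1,0,1,1,1,2,1,2,1,1,1,0,0 for degrees 0…12.
Finally multiplying by (t + t^5), the product of all factors after the first has coefficients 0,1,0,1,1,2,2,2,3,2,3,2,2 for degrees 0…12.
[t^12] = 1·2 + 1·3 + 1·2 + 1·3 + 1·2 + 1·2 = 14.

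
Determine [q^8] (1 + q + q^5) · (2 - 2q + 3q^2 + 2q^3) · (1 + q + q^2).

3

(1 + q + q^5) has coefficients 1,1,0,0,0,1 for degrees 0…5.
(2 - 2q + 3q^2 + 2q^3) has coefficients 2,-2,3,2,0,0,0,0,0 for degrees 0…8.
Finally multiplying by (1 + q + q^2), the product of all factors after the first has coefficients 2,0,3,3,5,2,0,0,0 for degrees 0…8.
[q^8] = 1·0 + 1·0 + 1·3 = 3.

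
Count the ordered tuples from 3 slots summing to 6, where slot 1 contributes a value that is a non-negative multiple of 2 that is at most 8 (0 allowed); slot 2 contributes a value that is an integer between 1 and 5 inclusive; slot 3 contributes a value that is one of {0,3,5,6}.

5

The generating function for the choices is (1 + t^2 + t^4 + t^6 + t^8)·(t + t^2 + t^3 + t^4 + t^5)·(1 + t^3 + t^5 + t^6); the count is [t^6].
(1 + t^2 + t^4 + t^6 + t^8) has coefficients 1,0,1,0,1,0,1 for degrees 0…6.
(t + t^2 + t^3 + t^4 + t^5) has coefficients 0,1,1,1,1,1,0 for degrees 0…6.
Finally multiplying by (1 + t^3 + t^5 + t^6), the product of all factors after the first has coefficients 0,1,1,1,2,2,2 for degrees 0…6.
[t^6] = 1·2 + 1·2 + 1·1 + 1·0 = 5.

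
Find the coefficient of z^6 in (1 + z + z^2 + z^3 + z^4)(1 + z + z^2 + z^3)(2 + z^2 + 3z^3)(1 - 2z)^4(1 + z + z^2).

(1 + z + z^2 + z^3 + z^4) has coefficients 1,1,1,1,1 for degrees 0…4.
(1 + z + z^2 + z^3) has coefficients 1,1,1,1,0,0,0 for degrees 0…6.
Multiplying by (2 + z^2 + 3z^3) gives running coefficients 2,2,3,6,4,4,3 for degrees 0…6.
Multiplying by (1 - 2z)^4 gives running coefficients 2,-14,35,-34,-4,52,-77 for degrees 0…6.
Finally multiplying by (1 + z + z^2), the product of all factors after the first has coefficients 2,-12,23,-13,-3,14,-29 for degrees 0…6.
[z^6] = 1·(-29) + 1·14 + 1·(-3) + 1·(-13) + 1·23 = -8.

-8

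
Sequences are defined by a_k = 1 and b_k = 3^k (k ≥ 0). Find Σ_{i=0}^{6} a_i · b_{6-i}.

1093

This is [x^6] in the product of the two ordinary generating functions.
Σ = 1·729 + 1·243 + 1·81 + 1·27 + 1·9 + 1·3 + 1·1 = 1093.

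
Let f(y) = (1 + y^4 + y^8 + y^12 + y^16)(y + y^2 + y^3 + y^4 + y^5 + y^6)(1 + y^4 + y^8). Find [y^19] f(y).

3

(1 + y^4 + y^8 + y^12 + y^16) has coefficients 1,0,0,0,1,0,0,0,1,0,0,0,1,0,0,0,1 for degrees 0…16.
(y + y^2 + y^3 + y^4 + y^5 + y^6) has coefficients 0,1,1,1,1,1,1,0,0,0,0,0,0,0,0,0,0,0,0,0 for degrees 0…19.
Finally multiplying by (1 + y^4 + y^8), the product of all factors after the first has coefficients 0,1,1,1,1,2,2,1,1,2,2,1,1,1,1,0,0,0,0,0 for degrees 0…19.
[y^19] = 1·0 + 1·0 + 1·1 + 1·1 + 1·1 = 3.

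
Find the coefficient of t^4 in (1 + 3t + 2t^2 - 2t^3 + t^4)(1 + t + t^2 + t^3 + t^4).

(1 + 3t + 2t^2 - 2t^3 + t^4) has coefficients 1,3,2,-2,1 for degrees 0…4.
(1 + t + t^2 + t^3 + t^4) has coefficients 1,1,1,1,1 for degrees 0…4.
[t^4] = 1·1 + 3·1 + 2·1 − 2·1 + 1·1 = 5.

5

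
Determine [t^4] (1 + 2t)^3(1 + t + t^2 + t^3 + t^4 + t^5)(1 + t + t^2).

(1 + 2t)^3 has coefficients 1,6,12,8 for degrees 0…3.
(1 + t + t^2 + t^3 + t^4 + t^5) has coefficients 1,1,1,1,1 for degrees 0…4.
Finally multiplying by (1 + t + t^2), the product of all factors after the first has coefficients 1,2,3,3,3 for degrees 0…4.
[t^4] = 1·3 + 6·3 + 12·3 + 8·2 = 73.

73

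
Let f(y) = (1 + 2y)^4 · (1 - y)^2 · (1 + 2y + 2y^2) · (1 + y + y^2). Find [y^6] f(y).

(1 + 2y)^4 has coefficients 1,8,24,32,16 for degrees 0…4.
(1 - y)^2 has coefficients 1,-2,1,0,0,0,0 for degrees 0…6.
Multiplying by (1 + 2y + 2y^2) gives running coefficients 1,0,-1,-2,2,0,0 for degrees 0…6.
Finally multiplying by (1 + y + y^2), the product of all factors after the first has coefficients 1,1,0,-3,-1,0,2 for degrees 0…6.
[y^6] = 1·2 + 8·0 + 24·(-1) + 32·(-3) + 16·0 = -118.

-118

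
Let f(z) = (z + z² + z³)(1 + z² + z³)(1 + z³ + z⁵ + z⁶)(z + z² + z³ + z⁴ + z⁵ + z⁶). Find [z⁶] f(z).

(z + z² + z³) has coefficients 0,1,1,1 for degrees 0…3.
(1 + z² + z³) has coefficients 1,0,1,1,0,0,0 for degrees 0…6.
Multiplying by (1 + z³ + z⁵ + z⁶) gives running coefficients 1,0,1,2,0,2,2 for degrees 0…6.
Finally multiplying by (z + z² + z³ + z⁴ + z⁵ + z⁶), the product of all factors after the first has coefficients 0,1,1,2,4,4,6 for degrees 0…6.
[z⁶] = 1·4 + 1·4 + 1·2 = 10.

10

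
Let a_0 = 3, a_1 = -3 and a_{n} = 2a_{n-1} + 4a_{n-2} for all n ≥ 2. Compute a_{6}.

192

The ordinary generating function has denominator 1 - 2z - 4z^2.
Iterating the recurrence: a_0,…,a_{6} = 3, -3, 6, 0, 24, 48, 192.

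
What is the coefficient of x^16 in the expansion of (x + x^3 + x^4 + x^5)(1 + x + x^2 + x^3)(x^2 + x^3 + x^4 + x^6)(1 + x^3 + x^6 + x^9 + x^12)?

22

(x + x^3 + x^4 + x^5) has coefficients 0,1,0,1,1,1 for degrees 0…5.
(1 + x + x^2 + x^3) has coefficients 1,1,1,1,0,0,0,0,0,0,0,0,0,0,0,0,0 for degrees 0…16.
Multiplying by (x^2 + x^3 + x^4 + x^6) gives running coefficients 0,0,1,2,3,3,3,2,1,1,0,0,0,0,0,0,0 for degrees 0…16.
Finally multiplying by (1 + x^3 + x^6 + x^9 + x^12), the product of all factors after the first has coefficients 0,0,1,2,3,4,5,5,5,6,5,5,6,5,5,6,5 for degrees 0…16.
[x^16] = 1·6 + 1·5 + 1·6 + 1·5 = 22.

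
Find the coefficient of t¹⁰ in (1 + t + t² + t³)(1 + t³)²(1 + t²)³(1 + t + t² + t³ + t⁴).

74

(1 + t + t² + t³) has coefficients 1,1,1,1 for degrees 0…3.
(1 + t³)² has coefficients 1,0,0,2,0,0,1,0,0,0,0 for degrees 0…10.
Multiplying by (1 + t²)³ gives running coefficients 1,0,3,2,3,6,2,6,3,2,3 for degrees 0…10.
Finally multiplying by (1 + t + t² + t³ + t⁴), the product of all factors after the first has coefficients 1,1,4,6,9,14,16,19,20,19,16 for degrees 0…10.
[t¹⁰] = 1·16 + 1·19 + 1·20 + 1·19 = 74.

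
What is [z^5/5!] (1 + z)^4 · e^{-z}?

The EGF product rule gives c_5 = Σ_{k_1+k_2=5} C(5; k_1,k_2) · ∏ g_i(k_i), where (1+z)^4 gives the falling factorial (4)_k; e^{-z} gives (-1)^k.
g_1(k) for k = 0…5: 1, 4, 12, 24, 24, 0.
g_2(k) for k = 0…5: 1, -1, 1, -1, 1, -1.
c_5 = Σ_k C(5,k)·g_1(k)·g_2(5−k) = 1·1·(-1) + 5·4·1 + 10·12·(-1) + 10·24·1 + 5·24·(-1) = −1 + 20 − 120 + 240 − 120 = 19.

19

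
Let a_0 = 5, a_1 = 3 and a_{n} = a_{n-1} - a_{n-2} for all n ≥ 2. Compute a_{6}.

5

The ordinary generating function has denominator 1 - z + z^2.
Iterating the recurrence: a_0,…,a_{6} = 5, 3, -2, -5, -3, 2, 5.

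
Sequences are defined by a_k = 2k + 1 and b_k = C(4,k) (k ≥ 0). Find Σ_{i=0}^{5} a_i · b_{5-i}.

112

This is [x^5] in the product of the two ordinary generating functions.
Σ = 1·0 + 3·1 + 5·4 + 7·6 + 9·4 + 11·1 = 112.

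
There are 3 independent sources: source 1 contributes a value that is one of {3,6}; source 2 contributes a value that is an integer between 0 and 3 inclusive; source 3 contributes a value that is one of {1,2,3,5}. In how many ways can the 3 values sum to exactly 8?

5

The generating function for the choices is (q^3 + q^6)·(1 + q + q^2 + q^3)·(q + q^2 + q^3 + q^5); the count is [q^8].
(q^3 + q^6) has coefficients 0,0,0,1,0,0,1 for degrees 0…6.
(1 + q + q^2 + q^3) has coefficients 1,1,1,1,0,0,0,0,0 for degrees 0…8.
Finally multiplying by (q + q^2 + q^3 + q^5), the product of all factors after the first has coefficients 0,1,2,3,3,3,2,1,1 for degrees 0…8.
[q^8] = 1·3 + 1·2 = 5.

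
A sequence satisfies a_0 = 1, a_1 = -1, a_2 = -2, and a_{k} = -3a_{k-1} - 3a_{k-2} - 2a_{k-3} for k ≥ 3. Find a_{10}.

-685

The ordinary generating function has denominator 1 + 3x + 3x^2 + 2x^3.
Iterating the recurrence: a_0,…,a_{10} = 1, -1, -2, 7, -13, 22, -41, 83, -170, 343, -685.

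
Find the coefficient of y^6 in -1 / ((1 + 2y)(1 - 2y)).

-64

Partial fractions give a closed form: a_n = (-1/2)·(-2)^n + (-1/2)·2^n.
At n = 6: a_6 = -64.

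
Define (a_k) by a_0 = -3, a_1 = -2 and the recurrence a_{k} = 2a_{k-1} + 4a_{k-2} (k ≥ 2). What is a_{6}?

The ordinary generating function has denominator 1 - 2x - 4x^2.
Iterating the recurrence: a_0,…,a_{6} = -3, -2, -16, -40, -144, -448, -1472.

-1472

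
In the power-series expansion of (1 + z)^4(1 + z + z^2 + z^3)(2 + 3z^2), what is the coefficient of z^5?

(1 + z)^4 has coefficients 1,4,6,4,1 for degrees 0…4.
(1 + z + z^2 + z^3) has coefficients 1,1,1,1,0,0 for degrees 0…5.
Finally multiplying by (2 + 3z^2), the product of all factors after the first has coefficients 2,2,5,5,3,3 for degrees 0…5.
[z^5] = 1·3 + 4·3 + 6·5 + 4·5 + 1·2 = 67.

67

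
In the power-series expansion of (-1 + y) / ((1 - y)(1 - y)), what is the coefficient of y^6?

-1

The denominator gives the recurrence a_n = 2a_(n−1) − a_(n−2) for n ≥ 2; the numerator fixes a_0 = -1, a_1 = -1.
Iterating: -1, -1, -1, -1, -1, -1, -1, so a_6 = -1.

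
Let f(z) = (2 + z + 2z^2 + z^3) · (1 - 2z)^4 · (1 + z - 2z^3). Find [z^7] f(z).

(2 + z + 2z^2 + z^3) has coefficients 2,1,2,1 for degrees 0…3.
(1 - 2z)^4 has coefficients 1,-8,24,-32,16,0,0,0 for degrees 0…7.
Finally multiplying by (1 + z - 2z^3), the product of all factors after the first has coefficients 1,-7,16,-10,0,-32,64,-32 for degrees 0…7.
[z^7] = 2·(-32) + 1·64 + 2·(-32) + 1·0 = -64.

-64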